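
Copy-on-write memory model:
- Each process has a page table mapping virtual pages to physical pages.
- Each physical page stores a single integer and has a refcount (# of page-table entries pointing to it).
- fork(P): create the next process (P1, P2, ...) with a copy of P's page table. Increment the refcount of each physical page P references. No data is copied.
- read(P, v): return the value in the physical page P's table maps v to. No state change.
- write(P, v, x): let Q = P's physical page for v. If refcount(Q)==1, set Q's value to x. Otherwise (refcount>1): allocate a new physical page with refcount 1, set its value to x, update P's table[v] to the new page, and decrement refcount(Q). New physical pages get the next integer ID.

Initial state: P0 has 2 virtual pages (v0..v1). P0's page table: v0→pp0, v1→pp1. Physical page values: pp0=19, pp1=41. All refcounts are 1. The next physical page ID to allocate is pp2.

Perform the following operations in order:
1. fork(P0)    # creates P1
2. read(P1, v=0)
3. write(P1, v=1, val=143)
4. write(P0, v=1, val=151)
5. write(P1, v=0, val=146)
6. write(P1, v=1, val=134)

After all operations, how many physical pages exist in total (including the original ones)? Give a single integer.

Answer: 4

Derivation:
Op 1: fork(P0) -> P1. 2 ppages; refcounts: pp0:2 pp1:2
Op 2: read(P1, v0) -> 19. No state change.
Op 3: write(P1, v1, 143). refcount(pp1)=2>1 -> COPY to pp2. 3 ppages; refcounts: pp0:2 pp1:1 pp2:1
Op 4: write(P0, v1, 151). refcount(pp1)=1 -> write in place. 3 ppages; refcounts: pp0:2 pp1:1 pp2:1
Op 5: write(P1, v0, 146). refcount(pp0)=2>1 -> COPY to pp3. 4 ppages; refcounts: pp0:1 pp1:1 pp2:1 pp3:1
Op 6: write(P1, v1, 134). refcount(pp2)=1 -> write in place. 4 ppages; refcounts: pp0:1 pp1:1 pp2:1 pp3:1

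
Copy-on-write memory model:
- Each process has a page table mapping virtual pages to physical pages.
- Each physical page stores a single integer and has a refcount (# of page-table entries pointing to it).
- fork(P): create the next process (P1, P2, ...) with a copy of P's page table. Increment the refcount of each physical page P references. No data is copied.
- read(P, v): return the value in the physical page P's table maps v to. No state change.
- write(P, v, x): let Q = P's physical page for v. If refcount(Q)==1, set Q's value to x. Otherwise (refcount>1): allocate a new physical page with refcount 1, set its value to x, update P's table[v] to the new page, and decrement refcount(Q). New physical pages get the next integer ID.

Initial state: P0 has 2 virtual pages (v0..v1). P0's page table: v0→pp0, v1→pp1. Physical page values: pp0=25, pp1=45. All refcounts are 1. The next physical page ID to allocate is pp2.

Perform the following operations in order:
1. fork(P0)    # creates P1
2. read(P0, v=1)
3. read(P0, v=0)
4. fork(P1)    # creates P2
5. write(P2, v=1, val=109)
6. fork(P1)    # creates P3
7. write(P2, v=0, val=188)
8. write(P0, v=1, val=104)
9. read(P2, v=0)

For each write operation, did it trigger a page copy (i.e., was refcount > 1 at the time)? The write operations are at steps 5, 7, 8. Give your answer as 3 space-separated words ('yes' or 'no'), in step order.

Op 1: fork(P0) -> P1. 2 ppages; refcounts: pp0:2 pp1:2
Op 2: read(P0, v1) -> 45. No state change.
Op 3: read(P0, v0) -> 25. No state change.
Op 4: fork(P1) -> P2. 2 ppages; refcounts: pp0:3 pp1:3
Op 5: write(P2, v1, 109). refcount(pp1)=3>1 -> COPY to pp2. 3 ppages; refcounts: pp0:3 pp1:2 pp2:1
Op 6: fork(P1) -> P3. 3 ppages; refcounts: pp0:4 pp1:3 pp2:1
Op 7: write(P2, v0, 188). refcount(pp0)=4>1 -> COPY to pp3. 4 ppages; refcounts: pp0:3 pp1:3 pp2:1 pp3:1
Op 8: write(P0, v1, 104). refcount(pp1)=3>1 -> COPY to pp4. 5 ppages; refcounts: pp0:3 pp1:2 pp2:1 pp3:1 pp4:1
Op 9: read(P2, v0) -> 188. No state change.

yes yes yes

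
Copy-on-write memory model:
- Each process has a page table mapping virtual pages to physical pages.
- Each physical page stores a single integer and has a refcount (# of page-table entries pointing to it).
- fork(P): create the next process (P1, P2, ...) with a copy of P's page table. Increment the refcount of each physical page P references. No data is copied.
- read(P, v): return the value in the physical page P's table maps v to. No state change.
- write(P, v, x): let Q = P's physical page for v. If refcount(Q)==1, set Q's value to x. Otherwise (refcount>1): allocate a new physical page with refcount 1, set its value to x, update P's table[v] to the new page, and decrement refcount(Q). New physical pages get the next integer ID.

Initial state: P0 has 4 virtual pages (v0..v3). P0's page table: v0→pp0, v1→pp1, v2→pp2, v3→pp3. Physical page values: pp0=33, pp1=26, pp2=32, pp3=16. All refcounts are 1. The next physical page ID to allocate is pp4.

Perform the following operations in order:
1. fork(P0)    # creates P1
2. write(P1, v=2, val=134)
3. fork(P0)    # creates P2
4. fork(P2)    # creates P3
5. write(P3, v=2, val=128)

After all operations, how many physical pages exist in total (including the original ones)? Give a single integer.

Op 1: fork(P0) -> P1. 4 ppages; refcounts: pp0:2 pp1:2 pp2:2 pp3:2
Op 2: write(P1, v2, 134). refcount(pp2)=2>1 -> COPY to pp4. 5 ppages; refcounts: pp0:2 pp1:2 pp2:1 pp3:2 pp4:1
Op 3: fork(P0) -> P2. 5 ppages; refcounts: pp0:3 pp1:3 pp2:2 pp3:3 pp4:1
Op 4: fork(P2) -> P3. 5 ppages; refcounts: pp0:4 pp1:4 pp2:3 pp3:4 pp4:1
Op 5: write(P3, v2, 128). refcount(pp2)=3>1 -> COPY to pp5. 6 ppages; refcounts: pp0:4 pp1:4 pp2:2 pp3:4 pp4:1 pp5:1

Answer: 6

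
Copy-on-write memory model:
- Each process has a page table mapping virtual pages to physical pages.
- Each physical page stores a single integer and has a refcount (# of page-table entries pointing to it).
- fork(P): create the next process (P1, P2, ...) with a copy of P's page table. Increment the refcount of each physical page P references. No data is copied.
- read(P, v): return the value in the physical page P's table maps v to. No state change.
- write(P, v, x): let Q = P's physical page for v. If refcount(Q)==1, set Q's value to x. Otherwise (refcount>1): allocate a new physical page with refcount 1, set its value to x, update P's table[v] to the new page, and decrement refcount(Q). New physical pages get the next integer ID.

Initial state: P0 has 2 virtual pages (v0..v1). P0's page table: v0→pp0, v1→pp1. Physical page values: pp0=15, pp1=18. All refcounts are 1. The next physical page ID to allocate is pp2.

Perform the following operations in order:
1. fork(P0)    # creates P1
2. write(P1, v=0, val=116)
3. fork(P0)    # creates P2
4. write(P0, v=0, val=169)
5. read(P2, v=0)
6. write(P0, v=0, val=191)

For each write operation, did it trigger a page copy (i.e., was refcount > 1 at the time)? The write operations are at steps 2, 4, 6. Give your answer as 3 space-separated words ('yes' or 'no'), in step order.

Op 1: fork(P0) -> P1. 2 ppages; refcounts: pp0:2 pp1:2
Op 2: write(P1, v0, 116). refcount(pp0)=2>1 -> COPY to pp2. 3 ppages; refcounts: pp0:1 pp1:2 pp2:1
Op 3: fork(P0) -> P2. 3 ppages; refcounts: pp0:2 pp1:3 pp2:1
Op 4: write(P0, v0, 169). refcount(pp0)=2>1 -> COPY to pp3. 4 ppages; refcounts: pp0:1 pp1:3 pp2:1 pp3:1
Op 5: read(P2, v0) -> 15. No state change.
Op 6: write(P0, v0, 191). refcount(pp3)=1 -> write in place. 4 ppages; refcounts: pp0:1 pp1:3 pp2:1 pp3:1

yes yes no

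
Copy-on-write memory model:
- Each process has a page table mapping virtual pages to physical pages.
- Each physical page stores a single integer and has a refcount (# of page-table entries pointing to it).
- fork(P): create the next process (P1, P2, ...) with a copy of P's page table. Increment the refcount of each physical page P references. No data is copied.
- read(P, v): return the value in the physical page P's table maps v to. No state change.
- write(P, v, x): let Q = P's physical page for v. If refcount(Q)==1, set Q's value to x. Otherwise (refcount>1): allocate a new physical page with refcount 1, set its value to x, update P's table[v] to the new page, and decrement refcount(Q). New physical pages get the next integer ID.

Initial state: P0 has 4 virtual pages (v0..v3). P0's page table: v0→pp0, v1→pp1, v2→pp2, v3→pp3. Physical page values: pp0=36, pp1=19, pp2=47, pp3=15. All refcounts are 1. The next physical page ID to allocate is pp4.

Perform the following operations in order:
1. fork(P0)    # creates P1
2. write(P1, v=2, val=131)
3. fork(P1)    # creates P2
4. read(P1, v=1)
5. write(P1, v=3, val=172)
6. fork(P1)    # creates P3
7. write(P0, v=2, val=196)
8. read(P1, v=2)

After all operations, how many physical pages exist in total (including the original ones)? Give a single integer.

Answer: 6

Derivation:
Op 1: fork(P0) -> P1. 4 ppages; refcounts: pp0:2 pp1:2 pp2:2 pp3:2
Op 2: write(P1, v2, 131). refcount(pp2)=2>1 -> COPY to pp4. 5 ppages; refcounts: pp0:2 pp1:2 pp2:1 pp3:2 pp4:1
Op 3: fork(P1) -> P2. 5 ppages; refcounts: pp0:3 pp1:3 pp2:1 pp3:3 pp4:2
Op 4: read(P1, v1) -> 19. No state change.
Op 5: write(P1, v3, 172). refcount(pp3)=3>1 -> COPY to pp5. 6 ppages; refcounts: pp0:3 pp1:3 pp2:1 pp3:2 pp4:2 pp5:1
Op 6: fork(P1) -> P3. 6 ppages; refcounts: pp0:4 pp1:4 pp2:1 pp3:2 pp4:3 pp5:2
Op 7: write(P0, v2, 196). refcount(pp2)=1 -> write in place. 6 ppages; refcounts: pp0:4 pp1:4 pp2:1 pp3:2 pp4:3 pp5:2
Op 8: read(P1, v2) -> 131. No state change.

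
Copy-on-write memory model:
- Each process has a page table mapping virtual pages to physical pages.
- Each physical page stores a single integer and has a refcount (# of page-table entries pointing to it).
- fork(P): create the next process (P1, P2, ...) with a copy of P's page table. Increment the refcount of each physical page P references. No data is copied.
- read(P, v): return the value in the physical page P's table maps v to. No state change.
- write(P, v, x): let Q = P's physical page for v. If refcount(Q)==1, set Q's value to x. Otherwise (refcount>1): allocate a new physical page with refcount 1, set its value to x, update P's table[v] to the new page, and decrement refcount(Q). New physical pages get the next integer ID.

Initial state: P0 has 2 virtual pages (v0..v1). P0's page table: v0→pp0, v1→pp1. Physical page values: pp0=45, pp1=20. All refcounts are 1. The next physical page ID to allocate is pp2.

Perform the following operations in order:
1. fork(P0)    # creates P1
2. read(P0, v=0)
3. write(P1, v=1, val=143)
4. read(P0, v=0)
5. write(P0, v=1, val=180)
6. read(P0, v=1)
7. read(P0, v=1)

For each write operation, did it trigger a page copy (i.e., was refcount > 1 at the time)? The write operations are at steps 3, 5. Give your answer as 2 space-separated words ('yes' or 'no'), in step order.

Op 1: fork(P0) -> P1. 2 ppages; refcounts: pp0:2 pp1:2
Op 2: read(P0, v0) -> 45. No state change.
Op 3: write(P1, v1, 143). refcount(pp1)=2>1 -> COPY to pp2. 3 ppages; refcounts: pp0:2 pp1:1 pp2:1
Op 4: read(P0, v0) -> 45. No state change.
Op 5: write(P0, v1, 180). refcount(pp1)=1 -> write in place. 3 ppages; refcounts: pp0:2 pp1:1 pp2:1
Op 6: read(P0, v1) -> 180. No state change.
Op 7: read(P0, v1) -> 180. No state change.

yes no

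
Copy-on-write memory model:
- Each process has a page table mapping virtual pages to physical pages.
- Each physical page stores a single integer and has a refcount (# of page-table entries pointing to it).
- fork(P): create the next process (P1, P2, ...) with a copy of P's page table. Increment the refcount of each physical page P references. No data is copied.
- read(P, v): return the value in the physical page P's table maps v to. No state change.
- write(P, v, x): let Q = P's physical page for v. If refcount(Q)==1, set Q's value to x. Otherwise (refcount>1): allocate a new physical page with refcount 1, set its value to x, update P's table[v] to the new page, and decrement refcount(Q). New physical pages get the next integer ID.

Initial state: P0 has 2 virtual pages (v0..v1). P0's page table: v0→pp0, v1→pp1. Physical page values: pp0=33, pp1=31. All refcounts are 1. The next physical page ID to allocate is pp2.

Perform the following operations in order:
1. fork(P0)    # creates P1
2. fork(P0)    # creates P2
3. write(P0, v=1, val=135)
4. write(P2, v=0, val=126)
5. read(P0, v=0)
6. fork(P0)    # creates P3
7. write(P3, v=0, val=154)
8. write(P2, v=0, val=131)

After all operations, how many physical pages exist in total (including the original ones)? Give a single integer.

Answer: 5

Derivation:
Op 1: fork(P0) -> P1. 2 ppages; refcounts: pp0:2 pp1:2
Op 2: fork(P0) -> P2. 2 ppages; refcounts: pp0:3 pp1:3
Op 3: write(P0, v1, 135). refcount(pp1)=3>1 -> COPY to pp2. 3 ppages; refcounts: pp0:3 pp1:2 pp2:1
Op 4: write(P2, v0, 126). refcount(pp0)=3>1 -> COPY to pp3. 4 ppages; refcounts: pp0:2 pp1:2 pp2:1 pp3:1
Op 5: read(P0, v0) -> 33. No state change.
Op 6: fork(P0) -> P3. 4 ppages; refcounts: pp0:3 pp1:2 pp2:2 pp3:1
Op 7: write(P3, v0, 154). refcount(pp0)=3>1 -> COPY to pp4. 5 ppages; refcounts: pp0:2 pp1:2 pp2:2 pp3:1 pp4:1
Op 8: write(P2, v0, 131). refcount(pp3)=1 -> write in place. 5 ppages; refcounts: pp0:2 pp1:2 pp2:2 pp3:1 pp4:1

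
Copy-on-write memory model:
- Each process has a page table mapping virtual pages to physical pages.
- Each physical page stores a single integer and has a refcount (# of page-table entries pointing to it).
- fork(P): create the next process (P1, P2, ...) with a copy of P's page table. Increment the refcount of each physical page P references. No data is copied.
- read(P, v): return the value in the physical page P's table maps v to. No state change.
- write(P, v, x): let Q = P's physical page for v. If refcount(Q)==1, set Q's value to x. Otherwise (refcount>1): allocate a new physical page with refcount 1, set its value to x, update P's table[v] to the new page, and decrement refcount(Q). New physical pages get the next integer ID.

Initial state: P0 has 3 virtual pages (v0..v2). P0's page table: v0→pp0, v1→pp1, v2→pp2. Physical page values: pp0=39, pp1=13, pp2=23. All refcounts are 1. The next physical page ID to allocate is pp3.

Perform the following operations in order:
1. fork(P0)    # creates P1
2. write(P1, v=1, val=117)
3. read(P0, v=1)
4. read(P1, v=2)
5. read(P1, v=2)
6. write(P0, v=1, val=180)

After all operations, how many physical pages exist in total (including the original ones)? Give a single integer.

Answer: 4

Derivation:
Op 1: fork(P0) -> P1. 3 ppages; refcounts: pp0:2 pp1:2 pp2:2
Op 2: write(P1, v1, 117). refcount(pp1)=2>1 -> COPY to pp3. 4 ppages; refcounts: pp0:2 pp1:1 pp2:2 pp3:1
Op 3: read(P0, v1) -> 13. No state change.
Op 4: read(P1, v2) -> 23. No state change.
Op 5: read(P1, v2) -> 23. No state change.
Op 6: write(P0, v1, 180). refcount(pp1)=1 -> write in place. 4 ppages; refcounts: pp0:2 pp1:1 pp2:2 pp3:1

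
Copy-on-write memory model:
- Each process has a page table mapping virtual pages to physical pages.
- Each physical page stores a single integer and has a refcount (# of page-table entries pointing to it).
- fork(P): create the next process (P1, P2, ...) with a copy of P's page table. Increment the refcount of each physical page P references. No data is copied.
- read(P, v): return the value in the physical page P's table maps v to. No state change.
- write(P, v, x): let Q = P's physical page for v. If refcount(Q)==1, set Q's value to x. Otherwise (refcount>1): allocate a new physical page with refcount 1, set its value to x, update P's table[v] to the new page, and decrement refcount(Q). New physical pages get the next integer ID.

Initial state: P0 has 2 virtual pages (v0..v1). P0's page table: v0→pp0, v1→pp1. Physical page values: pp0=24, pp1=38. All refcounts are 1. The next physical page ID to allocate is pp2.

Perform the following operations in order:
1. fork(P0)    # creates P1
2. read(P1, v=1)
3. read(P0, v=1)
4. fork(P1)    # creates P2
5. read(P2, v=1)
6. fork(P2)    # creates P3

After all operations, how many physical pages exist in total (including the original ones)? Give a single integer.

Op 1: fork(P0) -> P1. 2 ppages; refcounts: pp0:2 pp1:2
Op 2: read(P1, v1) -> 38. No state change.
Op 3: read(P0, v1) -> 38. No state change.
Op 4: fork(P1) -> P2. 2 ppages; refcounts: pp0:3 pp1:3
Op 5: read(P2, v1) -> 38. No state change.
Op 6: fork(P2) -> P3. 2 ppages; refcounts: pp0:4 pp1:4

Answer: 2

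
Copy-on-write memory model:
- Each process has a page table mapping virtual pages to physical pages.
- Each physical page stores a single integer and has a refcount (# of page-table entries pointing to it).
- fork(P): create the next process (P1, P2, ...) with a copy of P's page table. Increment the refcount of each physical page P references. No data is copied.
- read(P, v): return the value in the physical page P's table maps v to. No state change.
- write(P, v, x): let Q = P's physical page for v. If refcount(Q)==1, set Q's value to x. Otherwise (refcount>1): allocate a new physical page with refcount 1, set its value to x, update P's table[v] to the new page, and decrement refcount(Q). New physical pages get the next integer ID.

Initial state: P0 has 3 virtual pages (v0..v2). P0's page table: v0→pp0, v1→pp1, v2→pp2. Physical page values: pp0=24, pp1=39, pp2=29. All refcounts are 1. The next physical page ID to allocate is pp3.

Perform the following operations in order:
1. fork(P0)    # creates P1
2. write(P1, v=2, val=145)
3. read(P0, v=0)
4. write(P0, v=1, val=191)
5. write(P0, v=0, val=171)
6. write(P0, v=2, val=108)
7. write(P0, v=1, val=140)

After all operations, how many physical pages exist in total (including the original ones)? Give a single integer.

Op 1: fork(P0) -> P1. 3 ppages; refcounts: pp0:2 pp1:2 pp2:2
Op 2: write(P1, v2, 145). refcount(pp2)=2>1 -> COPY to pp3. 4 ppages; refcounts: pp0:2 pp1:2 pp2:1 pp3:1
Op 3: read(P0, v0) -> 24. No state change.
Op 4: write(P0, v1, 191). refcount(pp1)=2>1 -> COPY to pp4. 5 ppages; refcounts: pp0:2 pp1:1 pp2:1 pp3:1 pp4:1
Op 5: write(P0, v0, 171). refcount(pp0)=2>1 -> COPY to pp5. 6 ppages; refcounts: pp0:1 pp1:1 pp2:1 pp3:1 pp4:1 pp5:1
Op 6: write(P0, v2, 108). refcount(pp2)=1 -> write in place. 6 ppages; refcounts: pp0:1 pp1:1 pp2:1 pp3:1 pp4:1 pp5:1
Op 7: write(P0, v1, 140). refcount(pp4)=1 -> write in place. 6 ppages; refcounts: pp0:1 pp1:1 pp2:1 pp3:1 pp4:1 pp5:1

Answer: 6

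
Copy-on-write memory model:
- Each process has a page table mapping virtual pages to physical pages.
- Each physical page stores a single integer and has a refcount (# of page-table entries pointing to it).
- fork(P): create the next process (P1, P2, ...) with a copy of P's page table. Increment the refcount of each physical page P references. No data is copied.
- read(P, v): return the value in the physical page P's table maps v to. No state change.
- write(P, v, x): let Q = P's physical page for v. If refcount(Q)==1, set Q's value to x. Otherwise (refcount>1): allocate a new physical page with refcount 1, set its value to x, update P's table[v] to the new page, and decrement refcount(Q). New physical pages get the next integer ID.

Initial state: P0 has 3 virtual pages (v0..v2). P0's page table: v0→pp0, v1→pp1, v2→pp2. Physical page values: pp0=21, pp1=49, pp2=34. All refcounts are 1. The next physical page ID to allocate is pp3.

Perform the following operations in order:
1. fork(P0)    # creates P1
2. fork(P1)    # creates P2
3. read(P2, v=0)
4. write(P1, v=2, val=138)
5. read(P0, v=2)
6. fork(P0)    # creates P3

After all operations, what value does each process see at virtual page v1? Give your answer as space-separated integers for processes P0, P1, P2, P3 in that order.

Op 1: fork(P0) -> P1. 3 ppages; refcounts: pp0:2 pp1:2 pp2:2
Op 2: fork(P1) -> P2. 3 ppages; refcounts: pp0:3 pp1:3 pp2:3
Op 3: read(P2, v0) -> 21. No state change.
Op 4: write(P1, v2, 138). refcount(pp2)=3>1 -> COPY to pp3. 4 ppages; refcounts: pp0:3 pp1:3 pp2:2 pp3:1
Op 5: read(P0, v2) -> 34. No state change.
Op 6: fork(P0) -> P3. 4 ppages; refcounts: pp0:4 pp1:4 pp2:3 pp3:1
P0: v1 -> pp1 = 49
P1: v1 -> pp1 = 49
P2: v1 -> pp1 = 49
P3: v1 -> pp1 = 49

Answer: 49 49 49 49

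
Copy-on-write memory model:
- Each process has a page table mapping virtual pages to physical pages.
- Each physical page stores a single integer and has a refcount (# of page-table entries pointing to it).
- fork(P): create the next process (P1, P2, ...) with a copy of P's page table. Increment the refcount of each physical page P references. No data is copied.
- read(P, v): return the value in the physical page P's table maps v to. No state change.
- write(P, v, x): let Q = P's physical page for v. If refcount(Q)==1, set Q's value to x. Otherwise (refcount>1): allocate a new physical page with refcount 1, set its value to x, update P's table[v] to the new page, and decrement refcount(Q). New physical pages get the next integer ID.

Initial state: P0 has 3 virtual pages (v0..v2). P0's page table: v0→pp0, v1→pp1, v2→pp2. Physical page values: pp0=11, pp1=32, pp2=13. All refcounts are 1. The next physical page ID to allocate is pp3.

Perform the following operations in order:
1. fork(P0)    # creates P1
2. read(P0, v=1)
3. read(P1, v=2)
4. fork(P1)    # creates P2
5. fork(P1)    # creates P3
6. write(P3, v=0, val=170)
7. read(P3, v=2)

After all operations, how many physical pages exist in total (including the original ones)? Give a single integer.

Op 1: fork(P0) -> P1. 3 ppages; refcounts: pp0:2 pp1:2 pp2:2
Op 2: read(P0, v1) -> 32. No state change.
Op 3: read(P1, v2) -> 13. No state change.
Op 4: fork(P1) -> P2. 3 ppages; refcounts: pp0:3 pp1:3 pp2:3
Op 5: fork(P1) -> P3. 3 ppages; refcounts: pp0:4 pp1:4 pp2:4
Op 6: write(P3, v0, 170). refcount(pp0)=4>1 -> COPY to pp3. 4 ppages; refcounts: pp0:3 pp1:4 pp2:4 pp3:1
Op 7: read(P3, v2) -> 13. No state change.

Answer: 4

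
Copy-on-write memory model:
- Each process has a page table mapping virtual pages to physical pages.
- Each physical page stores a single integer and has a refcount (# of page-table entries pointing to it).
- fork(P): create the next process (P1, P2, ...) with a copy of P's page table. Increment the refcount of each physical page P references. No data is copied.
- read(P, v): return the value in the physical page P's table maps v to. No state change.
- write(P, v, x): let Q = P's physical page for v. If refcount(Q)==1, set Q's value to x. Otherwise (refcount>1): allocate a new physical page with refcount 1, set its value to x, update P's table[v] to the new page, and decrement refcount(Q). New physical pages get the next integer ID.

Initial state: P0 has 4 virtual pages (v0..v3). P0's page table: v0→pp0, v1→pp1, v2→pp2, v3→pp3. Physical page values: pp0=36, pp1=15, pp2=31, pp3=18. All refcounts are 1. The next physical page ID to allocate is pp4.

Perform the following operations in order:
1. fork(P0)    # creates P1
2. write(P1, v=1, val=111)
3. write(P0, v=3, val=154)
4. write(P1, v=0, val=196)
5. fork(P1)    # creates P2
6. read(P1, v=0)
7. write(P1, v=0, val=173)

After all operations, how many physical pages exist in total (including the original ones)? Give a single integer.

Answer: 8

Derivation:
Op 1: fork(P0) -> P1. 4 ppages; refcounts: pp0:2 pp1:2 pp2:2 pp3:2
Op 2: write(P1, v1, 111). refcount(pp1)=2>1 -> COPY to pp4. 5 ppages; refcounts: pp0:2 pp1:1 pp2:2 pp3:2 pp4:1
Op 3: write(P0, v3, 154). refcount(pp3)=2>1 -> COPY to pp5. 6 ppages; refcounts: pp0:2 pp1:1 pp2:2 pp3:1 pp4:1 pp5:1
Op 4: write(P1, v0, 196). refcount(pp0)=2>1 -> COPY to pp6. 7 ppages; refcounts: pp0:1 pp1:1 pp2:2 pp3:1 pp4:1 pp5:1 pp6:1
Op 5: fork(P1) -> P2. 7 ppages; refcounts: pp0:1 pp1:1 pp2:3 pp3:2 pp4:2 pp5:1 pp6:2
Op 6: read(P1, v0) -> 196. No state change.
Op 7: write(P1, v0, 173). refcount(pp6)=2>1 -> COPY to pp7. 8 ppages; refcounts: pp0:1 pp1:1 pp2:3 pp3:2 pp4:2 pp5:1 pp6:1 pp7:1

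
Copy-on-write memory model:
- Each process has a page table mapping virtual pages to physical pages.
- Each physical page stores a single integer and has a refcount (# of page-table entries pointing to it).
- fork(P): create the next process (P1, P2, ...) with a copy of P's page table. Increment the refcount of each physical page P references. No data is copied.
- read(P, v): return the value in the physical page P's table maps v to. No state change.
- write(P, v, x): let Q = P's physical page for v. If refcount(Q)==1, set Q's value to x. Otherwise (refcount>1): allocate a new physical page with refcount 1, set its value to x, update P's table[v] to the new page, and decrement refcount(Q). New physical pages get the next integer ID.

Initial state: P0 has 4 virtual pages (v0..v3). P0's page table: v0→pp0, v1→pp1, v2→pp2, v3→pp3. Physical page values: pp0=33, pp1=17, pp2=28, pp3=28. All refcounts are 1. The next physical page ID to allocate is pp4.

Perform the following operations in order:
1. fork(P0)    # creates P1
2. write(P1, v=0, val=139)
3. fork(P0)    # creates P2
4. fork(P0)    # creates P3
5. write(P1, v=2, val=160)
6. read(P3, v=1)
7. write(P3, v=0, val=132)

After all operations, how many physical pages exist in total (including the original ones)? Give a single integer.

Answer: 7

Derivation:
Op 1: fork(P0) -> P1. 4 ppages; refcounts: pp0:2 pp1:2 pp2:2 pp3:2
Op 2: write(P1, v0, 139). refcount(pp0)=2>1 -> COPY to pp4. 5 ppages; refcounts: pp0:1 pp1:2 pp2:2 pp3:2 pp4:1
Op 3: fork(P0) -> P2. 5 ppages; refcounts: pp0:2 pp1:3 pp2:3 pp3:3 pp4:1
Op 4: fork(P0) -> P3. 5 ppages; refcounts: pp0:3 pp1:4 pp2:4 pp3:4 pp4:1
Op 5: write(P1, v2, 160). refcount(pp2)=4>1 -> COPY to pp5. 6 ppages; refcounts: pp0:3 pp1:4 pp2:3 pp3:4 pp4:1 pp5:1
Op 6: read(P3, v1) -> 17. No state change.
Op 7: write(P3, v0, 132). refcount(pp0)=3>1 -> COPY to pp6. 7 ppages; refcounts: pp0:2 pp1:4 pp2:3 pp3:4 pp4:1 pp5:1 pp6:1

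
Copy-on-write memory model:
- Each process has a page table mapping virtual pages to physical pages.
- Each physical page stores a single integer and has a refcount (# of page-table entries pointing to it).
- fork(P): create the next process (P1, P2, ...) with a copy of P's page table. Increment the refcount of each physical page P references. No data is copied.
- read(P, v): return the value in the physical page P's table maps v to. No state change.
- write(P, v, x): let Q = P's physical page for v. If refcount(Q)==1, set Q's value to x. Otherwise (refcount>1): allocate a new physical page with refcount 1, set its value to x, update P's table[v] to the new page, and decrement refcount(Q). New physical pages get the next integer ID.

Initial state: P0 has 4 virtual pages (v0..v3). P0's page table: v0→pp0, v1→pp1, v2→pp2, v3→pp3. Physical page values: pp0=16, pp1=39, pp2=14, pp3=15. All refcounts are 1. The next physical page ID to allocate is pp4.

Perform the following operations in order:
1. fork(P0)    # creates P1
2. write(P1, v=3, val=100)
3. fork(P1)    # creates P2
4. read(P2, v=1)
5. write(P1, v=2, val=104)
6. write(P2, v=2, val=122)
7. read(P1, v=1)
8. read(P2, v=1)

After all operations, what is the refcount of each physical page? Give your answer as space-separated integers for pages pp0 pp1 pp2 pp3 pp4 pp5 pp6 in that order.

Answer: 3 3 1 1 2 1 1

Derivation:
Op 1: fork(P0) -> P1. 4 ppages; refcounts: pp0:2 pp1:2 pp2:2 pp3:2
Op 2: write(P1, v3, 100). refcount(pp3)=2>1 -> COPY to pp4. 5 ppages; refcounts: pp0:2 pp1:2 pp2:2 pp3:1 pp4:1
Op 3: fork(P1) -> P2. 5 ppages; refcounts: pp0:3 pp1:3 pp2:3 pp3:1 pp4:2
Op 4: read(P2, v1) -> 39. No state change.
Op 5: write(P1, v2, 104). refcount(pp2)=3>1 -> COPY to pp5. 6 ppages; refcounts: pp0:3 pp1:3 pp2:2 pp3:1 pp4:2 pp5:1
Op 6: write(P2, v2, 122). refcount(pp2)=2>1 -> COPY to pp6. 7 ppages; refcounts: pp0:3 pp1:3 pp2:1 pp3:1 pp4:2 pp5:1 pp6:1
Op 7: read(P1, v1) -> 39. No state change.
Op 8: read(P2, v1) -> 39. No state change.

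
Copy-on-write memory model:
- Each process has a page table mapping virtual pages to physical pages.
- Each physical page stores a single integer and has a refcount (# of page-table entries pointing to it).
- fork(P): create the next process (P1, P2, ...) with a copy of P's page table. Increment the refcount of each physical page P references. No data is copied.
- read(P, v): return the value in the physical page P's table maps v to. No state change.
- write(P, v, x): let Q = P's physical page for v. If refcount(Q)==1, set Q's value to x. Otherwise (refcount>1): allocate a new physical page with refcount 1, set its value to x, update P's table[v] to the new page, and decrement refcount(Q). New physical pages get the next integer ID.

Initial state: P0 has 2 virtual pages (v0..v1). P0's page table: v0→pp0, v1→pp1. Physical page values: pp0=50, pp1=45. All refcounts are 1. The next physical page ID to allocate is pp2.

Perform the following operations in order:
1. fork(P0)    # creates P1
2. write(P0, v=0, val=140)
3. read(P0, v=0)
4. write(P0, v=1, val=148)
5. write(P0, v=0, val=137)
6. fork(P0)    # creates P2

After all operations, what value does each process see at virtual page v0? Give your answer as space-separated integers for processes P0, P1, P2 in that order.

Op 1: fork(P0) -> P1. 2 ppages; refcounts: pp0:2 pp1:2
Op 2: write(P0, v0, 140). refcount(pp0)=2>1 -> COPY to pp2. 3 ppages; refcounts: pp0:1 pp1:2 pp2:1
Op 3: read(P0, v0) -> 140. No state change.
Op 4: write(P0, v1, 148). refcount(pp1)=2>1 -> COPY to pp3. 4 ppages; refcounts: pp0:1 pp1:1 pp2:1 pp3:1
Op 5: write(P0, v0, 137). refcount(pp2)=1 -> write in place. 4 ppages; refcounts: pp0:1 pp1:1 pp2:1 pp3:1
Op 6: fork(P0) -> P2. 4 ppages; refcounts: pp0:1 pp1:1 pp2:2 pp3:2
P0: v0 -> pp2 = 137
P1: v0 -> pp0 = 50
P2: v0 -> pp2 = 137

Answer: 137 50 137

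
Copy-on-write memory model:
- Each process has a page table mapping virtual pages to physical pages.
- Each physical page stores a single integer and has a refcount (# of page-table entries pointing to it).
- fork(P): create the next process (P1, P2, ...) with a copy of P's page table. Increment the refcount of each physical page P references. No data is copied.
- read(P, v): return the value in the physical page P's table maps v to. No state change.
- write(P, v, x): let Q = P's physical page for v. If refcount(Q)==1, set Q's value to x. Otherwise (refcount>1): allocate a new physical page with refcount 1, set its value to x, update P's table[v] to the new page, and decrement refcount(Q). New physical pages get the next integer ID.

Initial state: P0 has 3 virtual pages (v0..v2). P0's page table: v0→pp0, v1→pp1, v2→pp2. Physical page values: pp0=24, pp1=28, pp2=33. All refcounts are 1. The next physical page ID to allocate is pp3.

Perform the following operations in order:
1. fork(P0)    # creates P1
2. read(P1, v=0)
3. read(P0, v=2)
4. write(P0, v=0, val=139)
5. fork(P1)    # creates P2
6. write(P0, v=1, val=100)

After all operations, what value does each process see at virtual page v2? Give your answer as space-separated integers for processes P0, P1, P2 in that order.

Op 1: fork(P0) -> P1. 3 ppages; refcounts: pp0:2 pp1:2 pp2:2
Op 2: read(P1, v0) -> 24. No state change.
Op 3: read(P0, v2) -> 33. No state change.
Op 4: write(P0, v0, 139). refcount(pp0)=2>1 -> COPY to pp3. 4 ppages; refcounts: pp0:1 pp1:2 pp2:2 pp3:1
Op 5: fork(P1) -> P2. 4 ppages; refcounts: pp0:2 pp1:3 pp2:3 pp3:1
Op 6: write(P0, v1, 100). refcount(pp1)=3>1 -> COPY to pp4. 5 ppages; refcounts: pp0:2 pp1:2 pp2:3 pp3:1 pp4:1
P0: v2 -> pp2 = 33
P1: v2 -> pp2 = 33
P2: v2 -> pp2 = 33

Answer: 33 33 33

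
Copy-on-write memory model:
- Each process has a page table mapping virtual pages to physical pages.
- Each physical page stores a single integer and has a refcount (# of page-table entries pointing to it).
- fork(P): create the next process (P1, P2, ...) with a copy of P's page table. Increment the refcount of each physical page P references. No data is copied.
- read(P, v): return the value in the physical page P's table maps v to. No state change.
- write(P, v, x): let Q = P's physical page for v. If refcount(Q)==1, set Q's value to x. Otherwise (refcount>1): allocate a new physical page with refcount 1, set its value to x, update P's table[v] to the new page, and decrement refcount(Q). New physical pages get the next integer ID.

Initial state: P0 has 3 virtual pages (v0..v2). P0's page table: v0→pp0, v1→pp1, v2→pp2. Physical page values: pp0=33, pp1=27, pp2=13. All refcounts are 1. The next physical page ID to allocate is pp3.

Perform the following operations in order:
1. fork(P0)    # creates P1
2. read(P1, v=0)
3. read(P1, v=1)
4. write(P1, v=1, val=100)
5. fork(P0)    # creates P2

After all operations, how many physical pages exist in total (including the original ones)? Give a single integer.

Answer: 4

Derivation:
Op 1: fork(P0) -> P1. 3 ppages; refcounts: pp0:2 pp1:2 pp2:2
Op 2: read(P1, v0) -> 33. No state change.
Op 3: read(P1, v1) -> 27. No state change.
Op 4: write(P1, v1, 100). refcount(pp1)=2>1 -> COPY to pp3. 4 ppages; refcounts: pp0:2 pp1:1 pp2:2 pp3:1
Op 5: fork(P0) -> P2. 4 ppages; refcounts: pp0:3 pp1:2 pp2:3 pp3:1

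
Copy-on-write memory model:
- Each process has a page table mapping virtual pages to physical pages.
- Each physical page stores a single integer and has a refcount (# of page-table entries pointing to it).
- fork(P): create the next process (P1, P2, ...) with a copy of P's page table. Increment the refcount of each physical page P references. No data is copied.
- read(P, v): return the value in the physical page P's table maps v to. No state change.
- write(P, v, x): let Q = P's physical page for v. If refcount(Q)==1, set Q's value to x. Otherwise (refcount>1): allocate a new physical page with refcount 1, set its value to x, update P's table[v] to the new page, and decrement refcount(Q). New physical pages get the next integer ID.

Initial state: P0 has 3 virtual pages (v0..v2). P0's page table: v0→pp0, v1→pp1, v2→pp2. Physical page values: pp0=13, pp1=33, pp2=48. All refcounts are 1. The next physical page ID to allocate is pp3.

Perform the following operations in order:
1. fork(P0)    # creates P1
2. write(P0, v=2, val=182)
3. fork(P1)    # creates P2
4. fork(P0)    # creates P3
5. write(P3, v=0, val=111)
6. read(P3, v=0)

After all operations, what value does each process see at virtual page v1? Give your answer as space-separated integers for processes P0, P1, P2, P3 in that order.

Answer: 33 33 33 33

Derivation:
Op 1: fork(P0) -> P1. 3 ppages; refcounts: pp0:2 pp1:2 pp2:2
Op 2: write(P0, v2, 182). refcount(pp2)=2>1 -> COPY to pp3. 4 ppages; refcounts: pp0:2 pp1:2 pp2:1 pp3:1
Op 3: fork(P1) -> P2. 4 ppages; refcounts: pp0:3 pp1:3 pp2:2 pp3:1
Op 4: fork(P0) -> P3. 4 ppages; refcounts: pp0:4 pp1:4 pp2:2 pp3:2
Op 5: write(P3, v0, 111). refcount(pp0)=4>1 -> COPY to pp4. 5 ppages; refcounts: pp0:3 pp1:4 pp2:2 pp3:2 pp4:1
Op 6: read(P3, v0) -> 111. No state change.
P0: v1 -> pp1 = 33
P1: v1 -> pp1 = 33
P2: v1 -> pp1 = 33
P3: v1 -> pp1 = 33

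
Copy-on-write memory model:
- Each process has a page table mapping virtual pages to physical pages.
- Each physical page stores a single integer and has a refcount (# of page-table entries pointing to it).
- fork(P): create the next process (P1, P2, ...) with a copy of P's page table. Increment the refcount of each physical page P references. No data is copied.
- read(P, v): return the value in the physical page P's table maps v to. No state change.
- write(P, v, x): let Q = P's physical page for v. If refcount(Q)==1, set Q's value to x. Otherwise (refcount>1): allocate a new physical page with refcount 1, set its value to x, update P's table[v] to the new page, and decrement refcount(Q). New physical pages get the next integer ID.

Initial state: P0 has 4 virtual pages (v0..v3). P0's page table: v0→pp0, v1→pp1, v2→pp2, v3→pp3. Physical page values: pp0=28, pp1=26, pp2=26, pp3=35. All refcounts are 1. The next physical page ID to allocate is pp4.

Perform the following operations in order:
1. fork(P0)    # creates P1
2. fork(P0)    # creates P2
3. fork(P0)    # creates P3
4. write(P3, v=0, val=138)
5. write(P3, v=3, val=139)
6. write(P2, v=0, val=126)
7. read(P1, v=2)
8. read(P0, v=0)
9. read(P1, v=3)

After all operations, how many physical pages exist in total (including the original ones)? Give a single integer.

Op 1: fork(P0) -> P1. 4 ppages; refcounts: pp0:2 pp1:2 pp2:2 pp3:2
Op 2: fork(P0) -> P2. 4 ppages; refcounts: pp0:3 pp1:3 pp2:3 pp3:3
Op 3: fork(P0) -> P3. 4 ppages; refcounts: pp0:4 pp1:4 pp2:4 pp3:4
Op 4: write(P3, v0, 138). refcount(pp0)=4>1 -> COPY to pp4. 5 ppages; refcounts: pp0:3 pp1:4 pp2:4 pp3:4 pp4:1
Op 5: write(P3, v3, 139). refcount(pp3)=4>1 -> COPY to pp5. 6 ppages; refcounts: pp0:3 pp1:4 pp2:4 pp3:3 pp4:1 pp5:1
Op 6: write(P2, v0, 126). refcount(pp0)=3>1 -> COPY to pp6. 7 ppages; refcounts: pp0:2 pp1:4 pp2:4 pp3:3 pp4:1 pp5:1 pp6:1
Op 7: read(P1, v2) -> 26. No state change.
Op 8: read(P0, v0) -> 28. No state change.
Op 9: read(P1, v3) -> 35. No state change.

Answer: 7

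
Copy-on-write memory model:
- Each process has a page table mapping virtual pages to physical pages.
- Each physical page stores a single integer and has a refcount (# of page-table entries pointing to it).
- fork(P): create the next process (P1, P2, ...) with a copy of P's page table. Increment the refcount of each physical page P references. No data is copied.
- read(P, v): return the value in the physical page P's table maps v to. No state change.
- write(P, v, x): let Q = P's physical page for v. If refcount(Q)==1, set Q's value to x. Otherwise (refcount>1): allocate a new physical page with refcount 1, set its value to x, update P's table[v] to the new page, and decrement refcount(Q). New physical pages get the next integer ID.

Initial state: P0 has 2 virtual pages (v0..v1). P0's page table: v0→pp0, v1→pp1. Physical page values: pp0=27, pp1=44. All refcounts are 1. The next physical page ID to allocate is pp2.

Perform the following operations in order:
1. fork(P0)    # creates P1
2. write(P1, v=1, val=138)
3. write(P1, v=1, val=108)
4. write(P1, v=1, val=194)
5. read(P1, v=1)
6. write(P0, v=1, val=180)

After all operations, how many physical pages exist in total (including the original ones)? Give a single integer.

Op 1: fork(P0) -> P1. 2 ppages; refcounts: pp0:2 pp1:2
Op 2: write(P1, v1, 138). refcount(pp1)=2>1 -> COPY to pp2. 3 ppages; refcounts: pp0:2 pp1:1 pp2:1
Op 3: write(P1, v1, 108). refcount(pp2)=1 -> write in place. 3 ppages; refcounts: pp0:2 pp1:1 pp2:1
Op 4: write(P1, v1, 194). refcount(pp2)=1 -> write in place. 3 ppages; refcounts: pp0:2 pp1:1 pp2:1
Op 5: read(P1, v1) -> 194. No state change.
Op 6: write(P0, v1, 180). refcount(pp1)=1 -> write in place. 3 ppages; refcounts: pp0:2 pp1:1 pp2:1

Answer: 3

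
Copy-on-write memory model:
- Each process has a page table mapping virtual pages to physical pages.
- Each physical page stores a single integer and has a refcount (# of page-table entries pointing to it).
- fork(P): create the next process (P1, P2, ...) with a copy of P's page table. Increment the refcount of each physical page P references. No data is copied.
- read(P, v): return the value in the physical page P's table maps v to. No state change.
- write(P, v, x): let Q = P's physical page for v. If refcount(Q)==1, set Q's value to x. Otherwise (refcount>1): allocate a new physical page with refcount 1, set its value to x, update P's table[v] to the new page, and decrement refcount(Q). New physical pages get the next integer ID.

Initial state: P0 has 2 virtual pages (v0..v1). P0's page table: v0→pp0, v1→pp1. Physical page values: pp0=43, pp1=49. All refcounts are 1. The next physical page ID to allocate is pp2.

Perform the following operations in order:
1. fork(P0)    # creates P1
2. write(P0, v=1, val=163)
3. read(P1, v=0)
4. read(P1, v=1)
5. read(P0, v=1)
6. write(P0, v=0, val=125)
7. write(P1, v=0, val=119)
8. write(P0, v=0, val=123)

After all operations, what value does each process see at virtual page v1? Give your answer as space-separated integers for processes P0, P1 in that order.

Answer: 163 49

Derivation:
Op 1: fork(P0) -> P1. 2 ppages; refcounts: pp0:2 pp1:2
Op 2: write(P0, v1, 163). refcount(pp1)=2>1 -> COPY to pp2. 3 ppages; refcounts: pp0:2 pp1:1 pp2:1
Op 3: read(P1, v0) -> 43. No state change.
Op 4: read(P1, v1) -> 49. No state change.
Op 5: read(P0, v1) -> 163. No state change.
Op 6: write(P0, v0, 125). refcount(pp0)=2>1 -> COPY to pp3. 4 ppages; refcounts: pp0:1 pp1:1 pp2:1 pp3:1
Op 7: write(P1, v0, 119). refcount(pp0)=1 -> write in place. 4 ppages; refcounts: pp0:1 pp1:1 pp2:1 pp3:1
Op 8: write(P0, v0, 123). refcount(pp3)=1 -> write in place. 4 ppages; refcounts: pp0:1 pp1:1 pp2:1 pp3:1
P0: v1 -> pp2 = 163
P1: v1 -> pp1 = 49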